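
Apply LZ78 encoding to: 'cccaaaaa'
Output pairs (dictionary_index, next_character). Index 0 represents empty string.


LZ78 encoding steps:
Dictionary: {0: ''}
Step 1: w='' (idx 0), next='c' -> output (0, 'c'), add 'c' as idx 1
Step 2: w='c' (idx 1), next='c' -> output (1, 'c'), add 'cc' as idx 2
Step 3: w='' (idx 0), next='a' -> output (0, 'a'), add 'a' as idx 3
Step 4: w='a' (idx 3), next='a' -> output (3, 'a'), add 'aa' as idx 4
Step 5: w='aa' (idx 4), end of input -> output (4, '')


Encoded: [(0, 'c'), (1, 'c'), (0, 'a'), (3, 'a'), (4, '')]


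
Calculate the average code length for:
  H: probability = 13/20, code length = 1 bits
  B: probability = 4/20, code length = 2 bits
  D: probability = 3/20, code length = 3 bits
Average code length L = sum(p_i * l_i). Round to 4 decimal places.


Weighted contributions p_i * l_i:
  H: (13/20) * 1 = 13/20
  B: (4/20) * 2 = 8/20
  D: (3/20) * 3 = 9/20
Sum = (13 + 8 + 9)/20 = 30/20

L = 30/20 = 1.5000 bits/symbol


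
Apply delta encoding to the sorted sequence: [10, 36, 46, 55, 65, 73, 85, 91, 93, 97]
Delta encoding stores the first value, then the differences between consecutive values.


First value: 10
Deltas:
  36 - 10 = 26
  46 - 36 = 10
  55 - 46 = 9
  65 - 55 = 10
  73 - 65 = 8
  85 - 73 = 12
  91 - 85 = 6
  93 - 91 = 2
  97 - 93 = 4


Delta encoded: [10, 26, 10, 9, 10, 8, 12, 6, 2, 4]


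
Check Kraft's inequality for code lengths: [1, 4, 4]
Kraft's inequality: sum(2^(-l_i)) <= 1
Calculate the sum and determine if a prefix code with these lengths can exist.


Sum = 2^(-1) + 2^(-4) + 2^(-4)
    = 0.5 + 0.0625 + 0.0625
    = 10/16 = 0.625
Since 0.625 <= 1, Kraft's inequality IS satisfied.
A prefix code with these lengths CAN exist.

Kraft sum = 0.625. Satisfied.


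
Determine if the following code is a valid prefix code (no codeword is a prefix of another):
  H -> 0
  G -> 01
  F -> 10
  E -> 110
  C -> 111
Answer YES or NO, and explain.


Checking each pair (does one codeword prefix another?):
  H='0' vs G='01': prefix -- VIOLATION

NO -- this is NOT a valid prefix code. H (0) is a prefix of G (01).


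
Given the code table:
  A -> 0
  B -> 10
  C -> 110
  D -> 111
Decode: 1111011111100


Decoding:
111 -> D
10 -> B
111 -> D
111 -> D
0 -> A
0 -> A


Result: DBDDAA


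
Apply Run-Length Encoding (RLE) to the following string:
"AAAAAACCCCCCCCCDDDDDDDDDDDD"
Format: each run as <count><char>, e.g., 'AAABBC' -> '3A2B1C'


Scanning runs left to right:
  i=0: run of 'A' x 6 -> '6A'
  i=6: run of 'C' x 9 -> '9C'
  i=15: run of 'D' x 12 -> '12D'

RLE = 6A9C12D


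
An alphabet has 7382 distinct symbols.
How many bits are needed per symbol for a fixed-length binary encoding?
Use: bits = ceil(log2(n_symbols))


log2(7382) = 12.8498
Bracket: 2^12 = 4096 < 7382 <= 2^13 = 8192
So ceil(log2(7382)) = 13

bits = ceil(log2(7382)) = ceil(12.8498) = 13 bits


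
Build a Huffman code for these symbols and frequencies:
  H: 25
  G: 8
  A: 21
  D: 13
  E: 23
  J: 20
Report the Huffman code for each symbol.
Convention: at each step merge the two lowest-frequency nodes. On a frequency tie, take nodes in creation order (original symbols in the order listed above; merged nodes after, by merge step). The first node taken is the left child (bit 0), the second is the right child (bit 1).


Huffman tree construction:
Step 1: Merge G(8) + D(13) = 21
Step 2: Merge J(20) + A(21) = 41
Step 3: Merge (G+D)(21) + E(23) = 44
Step 4: Merge H(25) + (J+A)(41) = 66
Step 5: Merge ((G+D)+E)(44) + (H+(J+A))(66) = 110
Read each symbol's code off the tree from the root (left child = 0, right child = 1).

Codes:
  H: 10 (length 2)
  G: 000 (length 3)
  A: 111 (length 3)
  D: 001 (length 3)
  E: 01 (length 2)
  J: 110 (length 3)
Average code length: 282/110 = 2.5636 bits/symbol


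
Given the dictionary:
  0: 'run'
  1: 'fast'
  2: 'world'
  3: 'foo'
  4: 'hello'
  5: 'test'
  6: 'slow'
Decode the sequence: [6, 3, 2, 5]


Look up each index in the dictionary:
  6 -> 'slow'
  3 -> 'foo'
  2 -> 'world'
  5 -> 'test'

Decoded: "slow foo world test"


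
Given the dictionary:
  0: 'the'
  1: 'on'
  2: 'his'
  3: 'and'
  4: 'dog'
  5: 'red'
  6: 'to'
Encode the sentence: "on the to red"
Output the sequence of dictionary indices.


Look up each word in the dictionary:
  'on' -> 1
  'the' -> 0
  'to' -> 6
  'red' -> 5

Encoded: [1, 0, 6, 5]


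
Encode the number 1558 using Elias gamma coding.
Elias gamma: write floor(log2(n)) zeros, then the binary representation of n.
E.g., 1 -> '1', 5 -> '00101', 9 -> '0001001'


num_bits = floor(log2(1558)) + 1 = 11
leading_zeros = num_bits - 1 = 10
binary(1558) = 11000010110

Elias gamma(1558) = '0000000000' + '11000010110' = 000000000011000010110 (21 bits)


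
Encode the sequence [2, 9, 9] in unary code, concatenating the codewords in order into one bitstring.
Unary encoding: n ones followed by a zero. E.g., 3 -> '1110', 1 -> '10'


Encode each number as n ones followed by a terminating 0:
  2 -> 110 (3 bits)
  9 -> 1111111110 (10 bits)
  9 -> 1111111110 (10 bits)
Total length = 3 + 10 + 10 = 23 bits.

Unary([2, 9, 9]) = 11011111111101111111110 (23 bits)


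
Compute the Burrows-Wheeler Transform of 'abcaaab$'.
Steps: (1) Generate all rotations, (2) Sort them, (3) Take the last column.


Rotations (sorted):
  0: $abcaaab -> last char: b
  1: aaab$abc -> last char: c
  2: aab$abca -> last char: a
  3: ab$abcaa -> last char: a
  4: abcaaab$ -> last char: $
  5: b$abcaaa -> last char: a
  6: bcaaab$a -> last char: a
  7: caaab$ab -> last char: b


BWT = bcaa$aab


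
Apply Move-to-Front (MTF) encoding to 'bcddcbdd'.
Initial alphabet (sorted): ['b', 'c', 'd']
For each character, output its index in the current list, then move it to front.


MTF encoding:
'b': index 0 in ['b', 'c', 'd'] -> ['b', 'c', 'd']
'c': index 1 in ['b', 'c', 'd'] -> ['c', 'b', 'd']
'd': index 2 in ['c', 'b', 'd'] -> ['d', 'c', 'b']
'd': index 0 in ['d', 'c', 'b'] -> ['d', 'c', 'b']
'c': index 1 in ['d', 'c', 'b'] -> ['c', 'd', 'b']
'b': index 2 in ['c', 'd', 'b'] -> ['b', 'c', 'd']
'd': index 2 in ['b', 'c', 'd'] -> ['d', 'b', 'c']
'd': index 0 in ['d', 'b', 'c'] -> ['d', 'b', 'c']


Output: [0, 1, 2, 0, 1, 2, 2, 0]


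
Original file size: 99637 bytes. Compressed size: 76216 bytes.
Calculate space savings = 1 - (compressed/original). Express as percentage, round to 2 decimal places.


ratio = compressed/original = 76216/99637 = 0.764937
savings = 1 - ratio = 1 - 0.764937 = 0.235063
as a percentage: 0.235063 * 100 = 23.51%

Space savings = 1 - 76216/99637 = 23.51%


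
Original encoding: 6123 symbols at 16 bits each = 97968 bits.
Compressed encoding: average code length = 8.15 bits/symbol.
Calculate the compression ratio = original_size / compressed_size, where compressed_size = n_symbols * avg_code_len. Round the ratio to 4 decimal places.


original_size = n_symbols * orig_bits = 6123 * 16 = 97968 bits
compressed_size = n_symbols * avg_code_len = 6123 * 8.15 = 49902.45 bits
ratio = original_size / compressed_size = 97968 / 49902.45 = 1.9632

Compression ratio = 1.9632


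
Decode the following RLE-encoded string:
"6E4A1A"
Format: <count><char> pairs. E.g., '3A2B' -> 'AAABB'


Expanding each <count><char> pair:
  6E -> 'EEEEEE'
  4A -> 'AAAA'
  1A -> 'A'

Decoded = EEEEEEAAAAA


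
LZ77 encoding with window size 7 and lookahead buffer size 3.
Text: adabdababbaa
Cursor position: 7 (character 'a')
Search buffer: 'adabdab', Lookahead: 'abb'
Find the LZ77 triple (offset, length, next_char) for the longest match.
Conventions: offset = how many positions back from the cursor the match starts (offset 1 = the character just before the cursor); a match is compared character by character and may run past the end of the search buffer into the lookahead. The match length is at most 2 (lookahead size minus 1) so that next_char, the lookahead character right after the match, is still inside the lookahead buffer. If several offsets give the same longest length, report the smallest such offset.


Try each offset into the search buffer:
  offset=1 (pos 6, char 'b'): match length 0
  offset=2 (pos 5, char 'a'): match length 2
  offset=3 (pos 4, char 'd'): match length 0
  offset=4 (pos 3, char 'b'): match length 0
  offset=5 (pos 2, char 'a'): match length 2
  offset=6 (pos 1, char 'd'): match length 0
  offset=7 (pos 0, char 'a'): match length 1
Longest match has length 2, found at offsets 2, 5; take the smallest, offset 2.
next_char = character at position 7 + 2 = 9 -> 'b'

Best match: offset=2, length=2 (matching 'ab' starting at position 5)
LZ77 triple: (2, 2, 'b')


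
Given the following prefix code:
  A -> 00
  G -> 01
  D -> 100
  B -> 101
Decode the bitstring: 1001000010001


Decoding step by step:
Bits 100 -> D
Bits 100 -> D
Bits 00 -> A
Bits 100 -> D
Bits 01 -> G


Decoded message: DDADG


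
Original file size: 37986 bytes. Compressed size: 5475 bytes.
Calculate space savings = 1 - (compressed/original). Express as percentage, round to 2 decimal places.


ratio = compressed/original = 5475/37986 = 0.144132
savings = 1 - ratio = 1 - 0.144132 = 0.855868
as a percentage: 0.855868 * 100 = 85.59%

Space savings = 1 - 5475/37986 = 85.59%


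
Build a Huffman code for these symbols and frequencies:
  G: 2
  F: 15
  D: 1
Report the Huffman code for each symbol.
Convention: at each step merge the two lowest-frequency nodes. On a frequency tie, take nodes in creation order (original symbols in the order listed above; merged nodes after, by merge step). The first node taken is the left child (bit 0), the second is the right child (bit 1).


Huffman tree construction:
Step 1: Merge D(1) + G(2) = 3
Step 2: Merge (D+G)(3) + F(15) = 18
Read each symbol's code off the tree from the root (left child = 0, right child = 1).

Codes:
  G: 01 (length 2)
  F: 1 (length 1)
  D: 00 (length 2)
Average code length: 21/18 = 1.1667 bits/symbol


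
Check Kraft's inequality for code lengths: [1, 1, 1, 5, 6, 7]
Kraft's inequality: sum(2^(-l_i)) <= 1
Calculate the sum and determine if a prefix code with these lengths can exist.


Sum = 2^(-1) + 2^(-1) + 2^(-1) + 2^(-5) + 2^(-6) + 2^(-7)
    = 0.5 + 0.5 + 0.5 + 0.03125 + 0.015625 + 0.0078125
    = 199/128 = 1.5546875
Since 1.5546875 > 1, Kraft's inequality is NOT satisfied.
A prefix code with these lengths CANNOT exist.

Kraft sum = 1.5546875. Not satisfied.


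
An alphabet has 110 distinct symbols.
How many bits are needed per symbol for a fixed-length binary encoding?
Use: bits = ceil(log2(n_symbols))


log2(110) = 6.7814
Bracket: 2^6 = 64 < 110 <= 2^7 = 128
So ceil(log2(110)) = 7

bits = ceil(log2(110)) = ceil(6.7814) = 7 bits


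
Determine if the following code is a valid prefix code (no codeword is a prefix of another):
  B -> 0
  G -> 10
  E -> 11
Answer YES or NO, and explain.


Checking each pair (does one codeword prefix another?):
  B='0' vs G='10': no prefix
  B='0' vs E='11': no prefix
  G='10' vs B='0': no prefix
  G='10' vs E='11': no prefix
  E='11' vs B='0': no prefix
  E='11' vs G='10': no prefix
No violation found over all pairs.

YES -- this is a valid prefix code. No codeword is a prefix of any other codeword.


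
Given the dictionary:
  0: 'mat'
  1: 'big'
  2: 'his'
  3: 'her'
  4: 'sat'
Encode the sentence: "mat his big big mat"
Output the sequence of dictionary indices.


Look up each word in the dictionary:
  'mat' -> 0
  'his' -> 2
  'big' -> 1
  'big' -> 1
  'mat' -> 0

Encoded: [0, 2, 1, 1, 0]


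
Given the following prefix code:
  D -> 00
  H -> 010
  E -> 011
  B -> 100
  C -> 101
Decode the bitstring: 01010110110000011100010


Decoding step by step:
Bits 010 -> H
Bits 101 -> C
Bits 101 -> C
Bits 100 -> B
Bits 00 -> D
Bits 011 -> E
Bits 100 -> B
Bits 010 -> H


Decoded message: HCCBDEBH


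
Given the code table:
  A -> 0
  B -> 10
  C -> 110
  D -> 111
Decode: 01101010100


Decoding:
0 -> A
110 -> C
10 -> B
10 -> B
10 -> B
0 -> A


Result: ACBBBA


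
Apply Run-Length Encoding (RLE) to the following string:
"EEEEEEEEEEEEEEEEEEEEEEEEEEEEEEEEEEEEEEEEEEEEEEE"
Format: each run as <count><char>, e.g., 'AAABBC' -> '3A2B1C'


Scanning runs left to right:
  i=0: run of 'E' x 47 -> '47E'

RLE = 47E


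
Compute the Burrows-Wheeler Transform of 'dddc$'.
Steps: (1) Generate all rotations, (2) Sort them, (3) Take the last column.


Rotations (sorted):
  0: $dddc -> last char: c
  1: c$ddd -> last char: d
  2: dc$dd -> last char: d
  3: ddc$d -> last char: d
  4: dddc$ -> last char: $


BWT = cddd$


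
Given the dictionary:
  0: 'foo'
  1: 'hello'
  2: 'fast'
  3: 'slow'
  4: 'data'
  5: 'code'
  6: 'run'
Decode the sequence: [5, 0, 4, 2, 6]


Look up each index in the dictionary:
  5 -> 'code'
  0 -> 'foo'
  4 -> 'data'
  2 -> 'fast'
  6 -> 'run'

Decoded: "code foo data fast run"


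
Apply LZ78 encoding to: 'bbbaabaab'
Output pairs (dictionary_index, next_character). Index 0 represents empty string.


LZ78 encoding steps:
Dictionary: {0: ''}
Step 1: w='' (idx 0), next='b' -> output (0, 'b'), add 'b' as idx 1
Step 2: w='b' (idx 1), next='b' -> output (1, 'b'), add 'bb' as idx 2
Step 3: w='' (idx 0), next='a' -> output (0, 'a'), add 'a' as idx 3
Step 4: w='a' (idx 3), next='b' -> output (3, 'b'), add 'ab' as idx 4
Step 5: w='a' (idx 3), next='a' -> output (3, 'a'), add 'aa' as idx 5
Step 6: w='b' (idx 1), end of input -> output (1, '')


Encoded: [(0, 'b'), (1, 'b'), (0, 'a'), (3, 'b'), (3, 'a'), (1, '')]


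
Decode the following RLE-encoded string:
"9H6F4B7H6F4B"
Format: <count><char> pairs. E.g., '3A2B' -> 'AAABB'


Expanding each <count><char> pair:
  9H -> 'HHHHHHHHH'
  6F -> 'FFFFFF'
  4B -> 'BBBB'
  7H -> 'HHHHHHH'
  6F -> 'FFFFFF'
  4B -> 'BBBB'

Decoded = HHHHHHHHHFFFFFFBBBBHHHHHHHFFFFFFBBBB


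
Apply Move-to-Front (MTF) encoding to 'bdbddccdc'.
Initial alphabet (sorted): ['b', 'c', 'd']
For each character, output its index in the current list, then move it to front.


MTF encoding:
'b': index 0 in ['b', 'c', 'd'] -> ['b', 'c', 'd']
'd': index 2 in ['b', 'c', 'd'] -> ['d', 'b', 'c']
'b': index 1 in ['d', 'b', 'c'] -> ['b', 'd', 'c']
'd': index 1 in ['b', 'd', 'c'] -> ['d', 'b', 'c']
'd': index 0 in ['d', 'b', 'c'] -> ['d', 'b', 'c']
'c': index 2 in ['d', 'b', 'c'] -> ['c', 'd', 'b']
'c': index 0 in ['c', 'd', 'b'] -> ['c', 'd', 'b']
'd': index 1 in ['c', 'd', 'b'] -> ['d', 'c', 'b']
'c': index 1 in ['d', 'c', 'b'] -> ['c', 'd', 'b']


Output: [0, 2, 1, 1, 0, 2, 0, 1, 1]


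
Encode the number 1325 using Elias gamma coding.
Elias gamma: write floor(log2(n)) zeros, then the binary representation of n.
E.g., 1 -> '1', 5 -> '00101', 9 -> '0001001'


num_bits = floor(log2(1325)) + 1 = 11
leading_zeros = num_bits - 1 = 10
binary(1325) = 10100101101

Elias gamma(1325) = '0000000000' + '10100101101' = 000000000010100101101 (21 bits)


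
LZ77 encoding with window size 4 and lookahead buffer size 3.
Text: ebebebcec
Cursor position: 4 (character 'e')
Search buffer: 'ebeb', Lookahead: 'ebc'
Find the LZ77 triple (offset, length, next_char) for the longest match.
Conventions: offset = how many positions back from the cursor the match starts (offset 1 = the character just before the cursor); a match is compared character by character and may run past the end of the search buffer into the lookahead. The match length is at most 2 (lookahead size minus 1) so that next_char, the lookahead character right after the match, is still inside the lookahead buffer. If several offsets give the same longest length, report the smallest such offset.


Try each offset into the search buffer:
  offset=1 (pos 3, char 'b'): match length 0
  offset=2 (pos 2, char 'e'): match length 2
  offset=3 (pos 1, char 'b'): match length 0
  offset=4 (pos 0, char 'e'): match length 2
Longest match has length 2, found at offsets 2, 4; take the smallest, offset 2.
next_char = character at position 4 + 2 = 6 -> 'c'

Best match: offset=2, length=2 (matching 'eb' starting at position 2)
LZ77 triple: (2, 2, 'c')


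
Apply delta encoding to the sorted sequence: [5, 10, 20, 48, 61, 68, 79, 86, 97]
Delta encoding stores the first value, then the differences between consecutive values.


First value: 5
Deltas:
  10 - 5 = 5
  20 - 10 = 10
  48 - 20 = 28
  61 - 48 = 13
  68 - 61 = 7
  79 - 68 = 11
  86 - 79 = 7
  97 - 86 = 11


Delta encoded: [5, 5, 10, 28, 13, 7, 11, 7, 11]


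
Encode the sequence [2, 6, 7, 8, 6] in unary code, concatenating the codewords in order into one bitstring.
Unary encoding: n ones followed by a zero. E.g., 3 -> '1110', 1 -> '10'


Encode each number as n ones followed by a terminating 0:
  2 -> 110 (3 bits)
  6 -> 1111110 (7 bits)
  7 -> 11111110 (8 bits)
  8 -> 111111110 (9 bits)
  6 -> 1111110 (7 bits)
Total length = 3 + 7 + 8 + 9 + 7 = 34 bits.

Unary([2, 6, 7, 8, 6]) = 1101111110111111101111111101111110 (34 bits)


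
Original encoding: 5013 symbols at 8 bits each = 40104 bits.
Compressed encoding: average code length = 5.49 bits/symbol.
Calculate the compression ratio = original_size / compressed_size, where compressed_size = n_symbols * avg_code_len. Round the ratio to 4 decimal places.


original_size = n_symbols * orig_bits = 5013 * 8 = 40104 bits
compressed_size = n_symbols * avg_code_len = 5013 * 5.49 = 27521.37 bits
ratio = original_size / compressed_size = 40104 / 27521.37 = 1.4572

Compression ratio = 1.4572


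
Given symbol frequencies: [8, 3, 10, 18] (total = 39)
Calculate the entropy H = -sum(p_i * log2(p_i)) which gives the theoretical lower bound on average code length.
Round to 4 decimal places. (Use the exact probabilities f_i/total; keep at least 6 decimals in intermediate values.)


Per-symbol terms -p_i * log2(p_i) with p_i = f_i/39:
  p = 8/39 = 0.205128: log2(p) = -2.285402, -p*log2(p) = 0.468800
  p = 3/39 = 0.076923: log2(p) = -3.700440, -p*log2(p) = 0.284649
  p = 10/39 = 0.256410: log2(p) = -1.963474, -p*log2(p) = 0.503455
  p = 18/39 = 0.461538: log2(p) = -1.115477, -p*log2(p) = 0.514836
H = 0.468800 + 0.284649 + 0.503455 + 0.514836 = 1.771740

H = 1.7717 bits/symbol


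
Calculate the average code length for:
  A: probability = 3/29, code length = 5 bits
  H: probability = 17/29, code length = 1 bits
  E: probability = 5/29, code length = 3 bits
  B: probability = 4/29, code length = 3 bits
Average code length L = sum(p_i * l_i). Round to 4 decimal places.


Weighted contributions p_i * l_i:
  A: (3/29) * 5 = 15/29
  H: (17/29) * 1 = 17/29
  E: (5/29) * 3 = 15/29
  B: (4/29) * 3 = 12/29
Sum = (15 + 17 + 15 + 12)/29 = 59/29

L = 59/29 = 2.0345 bits/symbol


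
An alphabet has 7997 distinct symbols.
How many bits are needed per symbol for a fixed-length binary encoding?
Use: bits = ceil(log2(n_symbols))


log2(7997) = 12.9652
Bracket: 2^12 = 4096 < 7997 <= 2^13 = 8192
So ceil(log2(7997)) = 13

bits = ceil(log2(7997)) = ceil(12.9652) = 13 bits


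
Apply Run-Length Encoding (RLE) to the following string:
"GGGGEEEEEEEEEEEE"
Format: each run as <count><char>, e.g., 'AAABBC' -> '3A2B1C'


Scanning runs left to right:
  i=0: run of 'G' x 4 -> '4G'
  i=4: run of 'E' x 12 -> '12E'

RLE = 4G12E


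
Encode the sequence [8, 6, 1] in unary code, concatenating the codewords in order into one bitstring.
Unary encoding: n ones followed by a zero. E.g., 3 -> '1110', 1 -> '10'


Encode each number as n ones followed by a terminating 0:
  8 -> 111111110 (9 bits)
  6 -> 1111110 (7 bits)
  1 -> 10 (2 bits)
Total length = 9 + 7 + 2 = 18 bits.

Unary([8, 6, 1]) = 111111110111111010 (18 bits)


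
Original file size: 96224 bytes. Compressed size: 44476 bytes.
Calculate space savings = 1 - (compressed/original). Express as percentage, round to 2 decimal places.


ratio = compressed/original = 44476/96224 = 0.462213
savings = 1 - ratio = 1 - 0.462213 = 0.537787
as a percentage: 0.537787 * 100 = 53.78%

Space savings = 1 - 44476/96224 = 53.78%


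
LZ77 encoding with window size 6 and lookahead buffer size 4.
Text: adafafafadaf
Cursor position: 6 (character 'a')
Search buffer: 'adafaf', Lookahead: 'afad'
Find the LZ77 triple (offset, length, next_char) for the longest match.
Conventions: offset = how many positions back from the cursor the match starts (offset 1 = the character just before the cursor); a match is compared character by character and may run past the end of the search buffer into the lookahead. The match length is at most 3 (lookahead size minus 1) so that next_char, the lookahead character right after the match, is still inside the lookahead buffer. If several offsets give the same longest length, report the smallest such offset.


Try each offset into the search buffer:
  offset=1 (pos 5, char 'f'): match length 0
  offset=2 (pos 4, char 'a'): match length 3
  offset=3 (pos 3, char 'f'): match length 0
  offset=4 (pos 2, char 'a'): match length 3
  offset=5 (pos 1, char 'd'): match length 0
  offset=6 (pos 0, char 'a'): match length 1
Longest match has length 3, found at offsets 2, 4; take the smallest, offset 2.
next_char = character at position 6 + 3 = 9 -> 'd'

Best match: offset=2, length=3 (matching 'afa' starting at position 4)
LZ77 triple: (2, 3, 'd')


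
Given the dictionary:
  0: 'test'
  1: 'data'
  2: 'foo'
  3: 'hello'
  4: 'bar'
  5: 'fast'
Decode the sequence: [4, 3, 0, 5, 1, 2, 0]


Look up each index in the dictionary:
  4 -> 'bar'
  3 -> 'hello'
  0 -> 'test'
  5 -> 'fast'
  1 -> 'data'
  2 -> 'foo'
  0 -> 'test'

Decoded: "bar hello test fast data foo test"


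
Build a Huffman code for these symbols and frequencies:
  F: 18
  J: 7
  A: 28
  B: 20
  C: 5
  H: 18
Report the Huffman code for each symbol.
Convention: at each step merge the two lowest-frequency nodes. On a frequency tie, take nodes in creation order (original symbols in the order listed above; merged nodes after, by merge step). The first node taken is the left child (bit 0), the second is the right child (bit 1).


Huffman tree construction:
Step 1: Merge C(5) + J(7) = 12
Step 2: Merge (C+J)(12) + F(18) = 30
Step 3: Merge H(18) + B(20) = 38
Step 4: Merge A(28) + ((C+J)+F)(30) = 58
Step 5: Merge (H+B)(38) + (A+((C+J)+F))(58) = 96
Read each symbol's code off the tree from the root (left child = 0, right child = 1).

Codes:
  F: 111 (length 3)
  J: 1101 (length 4)
  A: 10 (length 2)
  B: 01 (length 2)
  C: 1100 (length 4)
  H: 00 (length 2)
Average code length: 234/96 = 2.4375 bits/symbol


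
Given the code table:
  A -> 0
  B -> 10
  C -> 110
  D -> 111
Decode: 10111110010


Decoding:
10 -> B
111 -> D
110 -> C
0 -> A
10 -> B


Result: BDCAB


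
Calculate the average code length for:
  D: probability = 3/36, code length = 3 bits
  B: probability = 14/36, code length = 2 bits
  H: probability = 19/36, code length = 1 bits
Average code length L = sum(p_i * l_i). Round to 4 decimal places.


Weighted contributions p_i * l_i:
  D: (3/36) * 3 = 9/36
  B: (14/36) * 2 = 28/36
  H: (19/36) * 1 = 19/36
Sum = (9 + 28 + 19)/36 = 56/36

L = 56/36 = 1.5556 bits/symbol


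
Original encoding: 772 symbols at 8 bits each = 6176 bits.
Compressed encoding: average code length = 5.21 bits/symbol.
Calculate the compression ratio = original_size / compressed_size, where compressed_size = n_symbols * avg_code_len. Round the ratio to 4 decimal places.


original_size = n_symbols * orig_bits = 772 * 8 = 6176 bits
compressed_size = n_symbols * avg_code_len = 772 * 5.21 = 4022.12 bits
ratio = original_size / compressed_size = 6176 / 4022.12 = 1.5355

Compression ratio = 1.5355


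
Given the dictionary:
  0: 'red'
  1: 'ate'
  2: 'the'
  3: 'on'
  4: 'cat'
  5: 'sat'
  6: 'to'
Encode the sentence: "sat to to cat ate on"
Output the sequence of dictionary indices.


Look up each word in the dictionary:
  'sat' -> 5
  'to' -> 6
  'to' -> 6
  'cat' -> 4
  'ate' -> 1
  'on' -> 3

Encoded: [5, 6, 6, 4, 1, 3]


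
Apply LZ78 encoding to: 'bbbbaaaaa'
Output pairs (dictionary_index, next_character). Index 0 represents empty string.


LZ78 encoding steps:
Dictionary: {0: ''}
Step 1: w='' (idx 0), next='b' -> output (0, 'b'), add 'b' as idx 1
Step 2: w='b' (idx 1), next='b' -> output (1, 'b'), add 'bb' as idx 2
Step 3: w='b' (idx 1), next='a' -> output (1, 'a'), add 'ba' as idx 3
Step 4: w='' (idx 0), next='a' -> output (0, 'a'), add 'a' as idx 4
Step 5: w='a' (idx 4), next='a' -> output (4, 'a'), add 'aa' as idx 5
Step 6: w='a' (idx 4), end of input -> output (4, '')


Encoded: [(0, 'b'), (1, 'b'), (1, 'a'), (0, 'a'), (4, 'a'), (4, '')]


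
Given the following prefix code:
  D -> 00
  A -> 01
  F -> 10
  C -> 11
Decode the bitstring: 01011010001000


Decoding step by step:
Bits 01 -> A
Bits 01 -> A
Bits 10 -> F
Bits 10 -> F
Bits 00 -> D
Bits 10 -> F
Bits 00 -> D


Decoded message: AAFFDFD


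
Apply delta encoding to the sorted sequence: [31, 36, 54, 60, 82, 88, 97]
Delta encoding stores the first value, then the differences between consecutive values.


First value: 31
Deltas:
  36 - 31 = 5
  54 - 36 = 18
  60 - 54 = 6
  82 - 60 = 22
  88 - 82 = 6
  97 - 88 = 9


Delta encoded: [31, 5, 18, 6, 22, 6, 9]


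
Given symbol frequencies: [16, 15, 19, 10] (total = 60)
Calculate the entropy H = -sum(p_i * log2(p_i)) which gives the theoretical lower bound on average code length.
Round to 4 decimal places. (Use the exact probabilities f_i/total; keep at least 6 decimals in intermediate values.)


Per-symbol terms -p_i * log2(p_i) with p_i = f_i/60:
  p = 16/60 = 0.266667: log2(p) = -1.906891, -p*log2(p) = 0.508504
  p = 15/60 = 0.250000: log2(p) = -2.000000, -p*log2(p) = 0.500000
  p = 19/60 = 0.316667: log2(p) = -1.658963, -p*log2(p) = 0.525338
  p = 10/60 = 0.166667: log2(p) = -2.584963, -p*log2(p) = 0.430827
H = 0.508504 + 0.500000 + 0.525338 + 0.430827 = 1.964669

H = 1.9647 bits/symbol


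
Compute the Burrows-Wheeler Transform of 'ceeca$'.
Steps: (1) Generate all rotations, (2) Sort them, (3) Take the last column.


Rotations (sorted):
  0: $ceeca -> last char: a
  1: a$ceec -> last char: c
  2: ca$cee -> last char: e
  3: ceeca$ -> last char: $
  4: eca$ce -> last char: e
  5: eeca$c -> last char: c


BWT = ace$ec


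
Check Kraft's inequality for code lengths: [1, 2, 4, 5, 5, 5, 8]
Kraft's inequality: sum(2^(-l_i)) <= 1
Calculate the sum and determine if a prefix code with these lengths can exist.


Sum = 2^(-1) + 2^(-2) + 2^(-4) + 2^(-5) + 2^(-5) + 2^(-5) + 2^(-8)
    = 0.5 + 0.25 + 0.0625 + 0.03125 + 0.03125 + 0.03125 + 0.00390625
    = 233/256 = 0.91015625
Since 0.91015625 <= 1, Kraft's inequality IS satisfied.
A prefix code with these lengths CAN exist.

Kraft sum = 0.91015625. Satisfied.


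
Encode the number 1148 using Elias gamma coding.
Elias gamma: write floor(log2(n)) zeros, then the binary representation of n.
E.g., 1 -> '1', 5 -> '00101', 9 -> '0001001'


num_bits = floor(log2(1148)) + 1 = 11
leading_zeros = num_bits - 1 = 10
binary(1148) = 10001111100

Elias gamma(1148) = '0000000000' + '10001111100' = 000000000010001111100 (21 bits)


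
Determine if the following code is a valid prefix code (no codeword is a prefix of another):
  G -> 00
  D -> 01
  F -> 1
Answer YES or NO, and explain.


Checking each pair (does one codeword prefix another?):
  G='00' vs D='01': no prefix
  G='00' vs F='1': no prefix
  D='01' vs G='00': no prefix
  D='01' vs F='1': no prefix
  F='1' vs G='00': no prefix
  F='1' vs D='01': no prefix
No violation found over all pairs.

YES -- this is a valid prefix code. No codeword is a prefix of any other codeword.


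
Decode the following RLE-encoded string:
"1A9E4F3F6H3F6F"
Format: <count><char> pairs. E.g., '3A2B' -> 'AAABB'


Expanding each <count><char> pair:
  1A -> 'A'
  9E -> 'EEEEEEEEE'
  4F -> 'FFFF'
  3F -> 'FFF'
  6H -> 'HHHHHH'
  3F -> 'FFF'
  6F -> 'FFFFFF'

Decoded = AEEEEEEEEEFFFFFFFHHHHHHFFFFFFFFF


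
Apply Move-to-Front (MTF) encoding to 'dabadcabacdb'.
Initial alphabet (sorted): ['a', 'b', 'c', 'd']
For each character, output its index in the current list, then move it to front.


MTF encoding:
'd': index 3 in ['a', 'b', 'c', 'd'] -> ['d', 'a', 'b', 'c']
'a': index 1 in ['d', 'a', 'b', 'c'] -> ['a', 'd', 'b', 'c']
'b': index 2 in ['a', 'd', 'b', 'c'] -> ['b', 'a', 'd', 'c']
'a': index 1 in ['b', 'a', 'd', 'c'] -> ['a', 'b', 'd', 'c']
'd': index 2 in ['a', 'b', 'd', 'c'] -> ['d', 'a', 'b', 'c']
'c': index 3 in ['d', 'a', 'b', 'c'] -> ['c', 'd', 'a', 'b']
'a': index 2 in ['c', 'd', 'a', 'b'] -> ['a', 'c', 'd', 'b']
'b': index 3 in ['a', 'c', 'd', 'b'] -> ['b', 'a', 'c', 'd']
'a': index 1 in ['b', 'a', 'c', 'd'] -> ['a', 'b', 'c', 'd']
'c': index 2 in ['a', 'b', 'c', 'd'] -> ['c', 'a', 'b', 'd']
'd': index 3 in ['c', 'a', 'b', 'd'] -> ['d', 'c', 'a', 'b']
'b': index 3 in ['d', 'c', 'a', 'b'] -> ['b', 'd', 'c', 'a']


Output: [3, 1, 2, 1, 2, 3, 2, 3, 1, 2, 3, 3]


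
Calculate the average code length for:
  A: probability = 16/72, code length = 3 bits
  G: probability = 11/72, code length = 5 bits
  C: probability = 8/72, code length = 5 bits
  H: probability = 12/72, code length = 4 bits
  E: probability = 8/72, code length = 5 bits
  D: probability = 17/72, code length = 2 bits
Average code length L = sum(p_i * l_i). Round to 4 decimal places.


Weighted contributions p_i * l_i:
  A: (16/72) * 3 = 48/72
  G: (11/72) * 5 = 55/72
  C: (8/72) * 5 = 40/72
  H: (12/72) * 4 = 48/72
  E: (8/72) * 5 = 40/72
  D: (17/72) * 2 = 34/72
Sum = (48 + 55 + 40 + 48 + 40 + 34)/72 = 265/72

L = 265/72 = 3.6806 bits/symbol


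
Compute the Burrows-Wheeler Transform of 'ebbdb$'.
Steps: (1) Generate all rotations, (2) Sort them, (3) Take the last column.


Rotations (sorted):
  0: $ebbdb -> last char: b
  1: b$ebbd -> last char: d
  2: bbdb$e -> last char: e
  3: bdb$eb -> last char: b
  4: db$ebb -> last char: b
  5: ebbdb$ -> last char: $


BWT = bdebb$


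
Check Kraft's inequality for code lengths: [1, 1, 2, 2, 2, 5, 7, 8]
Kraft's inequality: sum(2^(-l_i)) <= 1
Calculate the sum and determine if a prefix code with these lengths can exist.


Sum = 2^(-1) + 2^(-1) + 2^(-2) + 2^(-2) + 2^(-2) + 2^(-5) + 2^(-7) + 2^(-8)
    = 0.5 + 0.5 + 0.25 + 0.25 + 0.25 + 0.03125 + 0.0078125 + 0.00390625
    = 459/256 = 1.79296875
Since 1.79296875 > 1, Kraft's inequality is NOT satisfied.
A prefix code with these lengths CANNOT exist.

Kraft sum = 1.79296875. Not satisfied.


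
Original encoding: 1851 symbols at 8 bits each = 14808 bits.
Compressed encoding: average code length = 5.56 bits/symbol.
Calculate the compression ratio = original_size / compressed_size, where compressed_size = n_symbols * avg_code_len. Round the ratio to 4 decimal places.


original_size = n_symbols * orig_bits = 1851 * 8 = 14808 bits
compressed_size = n_symbols * avg_code_len = 1851 * 5.56 = 10291.56 bits
ratio = original_size / compressed_size = 14808 / 10291.56 = 1.4388

Compression ratio = 1.4388


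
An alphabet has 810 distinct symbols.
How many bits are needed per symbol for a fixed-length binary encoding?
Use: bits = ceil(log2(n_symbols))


log2(810) = 9.6618
Bracket: 2^9 = 512 < 810 <= 2^10 = 1024
So ceil(log2(810)) = 10

bits = ceil(log2(810)) = ceil(9.6618) = 10 bits


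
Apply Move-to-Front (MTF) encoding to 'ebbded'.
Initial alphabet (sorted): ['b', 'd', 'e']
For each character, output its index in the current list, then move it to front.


MTF encoding:
'e': index 2 in ['b', 'd', 'e'] -> ['e', 'b', 'd']
'b': index 1 in ['e', 'b', 'd'] -> ['b', 'e', 'd']
'b': index 0 in ['b', 'e', 'd'] -> ['b', 'e', 'd']
'd': index 2 in ['b', 'e', 'd'] -> ['d', 'b', 'e']
'e': index 2 in ['d', 'b', 'e'] -> ['e', 'd', 'b']
'd': index 1 in ['e', 'd', 'b'] -> ['d', 'e', 'b']


Output: [2, 1, 0, 2, 2, 1]


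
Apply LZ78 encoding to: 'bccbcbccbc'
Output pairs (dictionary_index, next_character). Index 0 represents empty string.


LZ78 encoding steps:
Dictionary: {0: ''}
Step 1: w='' (idx 0), next='b' -> output (0, 'b'), add 'b' as idx 1
Step 2: w='' (idx 0), next='c' -> output (0, 'c'), add 'c' as idx 2
Step 3: w='c' (idx 2), next='b' -> output (2, 'b'), add 'cb' as idx 3
Step 4: w='cb' (idx 3), next='c' -> output (3, 'c'), add 'cbc' as idx 4
Step 5: w='cbc' (idx 4), end of input -> output (4, '')


Encoded: [(0, 'b'), (0, 'c'), (2, 'b'), (3, 'c'), (4, '')]


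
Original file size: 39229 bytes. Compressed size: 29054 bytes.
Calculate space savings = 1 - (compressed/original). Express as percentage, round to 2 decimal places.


ratio = compressed/original = 29054/39229 = 0.740626
savings = 1 - ratio = 1 - 0.740626 = 0.259374
as a percentage: 0.259374 * 100 = 25.94%

Space savings = 1 - 29054/39229 = 25.94%


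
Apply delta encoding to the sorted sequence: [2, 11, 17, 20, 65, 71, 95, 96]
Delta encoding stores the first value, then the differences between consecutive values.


First value: 2
Deltas:
  11 - 2 = 9
  17 - 11 = 6
  20 - 17 = 3
  65 - 20 = 45
  71 - 65 = 6
  95 - 71 = 24
  96 - 95 = 1


Delta encoded: [2, 9, 6, 3, 45, 6, 24, 1]


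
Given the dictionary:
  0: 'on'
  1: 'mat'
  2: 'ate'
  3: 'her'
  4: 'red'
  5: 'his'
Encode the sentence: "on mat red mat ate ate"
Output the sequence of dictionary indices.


Look up each word in the dictionary:
  'on' -> 0
  'mat' -> 1
  'red' -> 4
  'mat' -> 1
  'ate' -> 2
  'ate' -> 2

Encoded: [0, 1, 4, 1, 2, 2]


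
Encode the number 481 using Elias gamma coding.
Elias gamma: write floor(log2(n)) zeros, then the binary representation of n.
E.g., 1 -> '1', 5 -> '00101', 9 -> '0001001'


num_bits = floor(log2(481)) + 1 = 9
leading_zeros = num_bits - 1 = 8
binary(481) = 111100001

Elias gamma(481) = '00000000' + '111100001' = 00000000111100001 (17 bits)


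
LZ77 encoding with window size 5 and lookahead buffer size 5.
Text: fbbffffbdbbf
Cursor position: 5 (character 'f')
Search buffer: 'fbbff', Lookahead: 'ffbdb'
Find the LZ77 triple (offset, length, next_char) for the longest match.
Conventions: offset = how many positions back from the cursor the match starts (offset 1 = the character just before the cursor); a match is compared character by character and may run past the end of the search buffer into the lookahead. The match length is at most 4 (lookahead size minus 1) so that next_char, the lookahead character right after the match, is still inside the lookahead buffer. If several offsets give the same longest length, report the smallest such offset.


Try each offset into the search buffer:
  offset=1 (pos 4, char 'f'): match length 2
  offset=2 (pos 3, char 'f'): match length 2
  offset=3 (pos 2, char 'b'): match length 0
  offset=4 (pos 1, char 'b'): match length 0
  offset=5 (pos 0, char 'f'): match length 1
Longest match has length 2, found at offsets 1, 2; take the smallest, offset 1.
next_char = character at position 5 + 2 = 7 -> 'b'

Best match: offset=1, length=2 (matching 'ff' starting at position 4)
LZ77 triple: (1, 2, 'b')


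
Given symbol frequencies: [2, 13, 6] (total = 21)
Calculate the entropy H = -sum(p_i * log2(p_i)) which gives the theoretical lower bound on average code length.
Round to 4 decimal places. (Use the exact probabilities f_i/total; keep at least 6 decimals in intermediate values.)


Per-symbol terms -p_i * log2(p_i) with p_i = f_i/21:
  p = 2/21 = 0.095238: log2(p) = -3.392317, -p*log2(p) = 0.323078
  p = 13/21 = 0.619048: log2(p) = -0.691878, -p*log2(p) = 0.428305
  p = 6/21 = 0.285714: log2(p) = -1.807355, -p*log2(p) = 0.516387
H = 0.323078 + 0.428305 + 0.516387 = 1.267770

H = 1.2678 bits/symbol


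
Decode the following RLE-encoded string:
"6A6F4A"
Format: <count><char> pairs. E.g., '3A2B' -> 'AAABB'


Expanding each <count><char> pair:
  6A -> 'AAAAAA'
  6F -> 'FFFFFF'
  4A -> 'AAAA'

Decoded = AAAAAAFFFFFFAAAA


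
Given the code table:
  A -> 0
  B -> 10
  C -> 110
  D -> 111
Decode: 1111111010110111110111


Decoding:
111 -> D
111 -> D
10 -> B
10 -> B
110 -> C
111 -> D
110 -> C
111 -> D


Result: DDBBCDCD


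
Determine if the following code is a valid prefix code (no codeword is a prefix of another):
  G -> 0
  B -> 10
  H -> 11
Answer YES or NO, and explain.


Checking each pair (does one codeword prefix another?):
  G='0' vs B='10': no prefix
  G='0' vs H='11': no prefix
  B='10' vs G='0': no prefix
  B='10' vs H='11': no prefix
  H='11' vs G='0': no prefix
  H='11' vs B='10': no prefix
No violation found over all pairs.

YES -- this is a valid prefix code. No codeword is a prefix of any other codeword.


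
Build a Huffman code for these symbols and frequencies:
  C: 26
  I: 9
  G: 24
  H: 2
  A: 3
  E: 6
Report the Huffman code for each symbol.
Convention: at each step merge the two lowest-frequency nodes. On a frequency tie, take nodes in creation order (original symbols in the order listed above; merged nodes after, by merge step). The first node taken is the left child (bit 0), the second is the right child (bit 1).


Huffman tree construction:
Step 1: Merge H(2) + A(3) = 5
Step 2: Merge (H+A)(5) + E(6) = 11
Step 3: Merge I(9) + ((H+A)+E)(11) = 20
Step 4: Merge (I+((H+A)+E))(20) + G(24) = 44
Step 5: Merge C(26) + ((I+((H+A)+E))+G)(44) = 70
Read each symbol's code off the tree from the root (left child = 0, right child = 1).

Codes:
  C: 0 (length 1)
  I: 100 (length 3)
  G: 11 (length 2)
  H: 10100 (length 5)
  A: 10101 (length 5)
  E: 1011 (length 4)
Average code length: 150/70 = 2.1429 bits/symbol


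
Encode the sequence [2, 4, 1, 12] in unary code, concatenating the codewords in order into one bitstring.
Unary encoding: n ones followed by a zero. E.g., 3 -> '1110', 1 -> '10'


Encode each number as n ones followed by a terminating 0:
  2 -> 110 (3 bits)
  4 -> 11110 (5 bits)
  1 -> 10 (2 bits)
  12 -> 1111111111110 (13 bits)
Total length = 3 + 5 + 2 + 13 = 23 bits.

Unary([2, 4, 1, 12]) = 11011110101111111111110 (23 bits)


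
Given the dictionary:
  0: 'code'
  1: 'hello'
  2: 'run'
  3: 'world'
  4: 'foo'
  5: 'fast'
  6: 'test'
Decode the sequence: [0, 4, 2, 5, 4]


Look up each index in the dictionary:
  0 -> 'code'
  4 -> 'foo'
  2 -> 'run'
  5 -> 'fast'
  4 -> 'foo'

Decoded: "code foo run fast foo"


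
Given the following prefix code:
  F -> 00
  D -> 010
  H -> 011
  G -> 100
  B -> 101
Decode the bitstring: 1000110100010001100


Decoding step by step:
Bits 100 -> G
Bits 011 -> H
Bits 010 -> D
Bits 00 -> F
Bits 100 -> G
Bits 011 -> H
Bits 00 -> F


Decoded message: GHDFGHF


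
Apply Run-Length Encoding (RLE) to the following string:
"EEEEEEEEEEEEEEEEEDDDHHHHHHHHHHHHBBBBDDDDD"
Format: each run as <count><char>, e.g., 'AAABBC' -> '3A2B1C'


Scanning runs left to right:
  i=0: run of 'E' x 17 -> '17E'
  i=17: run of 'D' x 3 -> '3D'
  i=20: run of 'H' x 12 -> '12H'
  i=32: run of 'B' x 4 -> '4B'
  i=36: run of 'D' x 5 -> '5D'

RLE = 17E3D12H4B5D


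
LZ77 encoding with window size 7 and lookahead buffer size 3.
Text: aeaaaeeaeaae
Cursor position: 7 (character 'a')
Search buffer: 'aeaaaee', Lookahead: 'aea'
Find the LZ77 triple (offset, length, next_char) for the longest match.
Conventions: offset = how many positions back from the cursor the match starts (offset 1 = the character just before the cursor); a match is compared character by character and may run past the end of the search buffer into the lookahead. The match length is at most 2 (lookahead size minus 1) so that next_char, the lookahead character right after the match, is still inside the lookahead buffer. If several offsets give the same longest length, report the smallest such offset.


Try each offset into the search buffer:
  offset=1 (pos 6, char 'e'): match length 0
  offset=2 (pos 5, char 'e'): match length 0
  offset=3 (pos 4, char 'a'): match length 2
  offset=4 (pos 3, char 'a'): match length 1
  offset=5 (pos 2, char 'a'): match length 1
  offset=6 (pos 1, char 'e'): match length 0
  offset=7 (pos 0, char 'a'): match length 2
Longest match has length 2, found at offsets 3, 7; take the smallest, offset 3.
next_char = character at position 7 + 2 = 9 -> 'a'

Best match: offset=3, length=2 (matching 'ae' starting at position 4)
LZ77 triple: (3, 2, 'a')


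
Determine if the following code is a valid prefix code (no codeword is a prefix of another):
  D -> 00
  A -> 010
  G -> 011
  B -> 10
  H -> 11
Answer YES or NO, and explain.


Checking each pair (does one codeword prefix another?):
  D='00' vs A='010': no prefix
  D='00' vs G='011': no prefix
  D='00' vs B='10': no prefix
  D='00' vs H='11': no prefix
  A='010' vs D='00': no prefix
  A='010' vs G='011': no prefix
  A='010' vs B='10': no prefix
  A='010' vs H='11': no prefix
  G='011' vs D='00': no prefix
  G='011' vs A='010': no prefix
  G='011' vs B='10': no prefix
  G='011' vs H='11': no prefix
  B='10' vs D='00': no prefix
  B='10' vs A='010': no prefix
  B='10' vs G='011': no prefix
  B='10' vs H='11': no prefix
  H='11' vs D='00': no prefix
  H='11' vs A='010': no prefix
  H='11' vs G='011': no prefix
  H='11' vs B='10': no prefix
No violation found over all pairs.

YES -- this is a valid prefix code. No codeword is a prefix of any other codeword.
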